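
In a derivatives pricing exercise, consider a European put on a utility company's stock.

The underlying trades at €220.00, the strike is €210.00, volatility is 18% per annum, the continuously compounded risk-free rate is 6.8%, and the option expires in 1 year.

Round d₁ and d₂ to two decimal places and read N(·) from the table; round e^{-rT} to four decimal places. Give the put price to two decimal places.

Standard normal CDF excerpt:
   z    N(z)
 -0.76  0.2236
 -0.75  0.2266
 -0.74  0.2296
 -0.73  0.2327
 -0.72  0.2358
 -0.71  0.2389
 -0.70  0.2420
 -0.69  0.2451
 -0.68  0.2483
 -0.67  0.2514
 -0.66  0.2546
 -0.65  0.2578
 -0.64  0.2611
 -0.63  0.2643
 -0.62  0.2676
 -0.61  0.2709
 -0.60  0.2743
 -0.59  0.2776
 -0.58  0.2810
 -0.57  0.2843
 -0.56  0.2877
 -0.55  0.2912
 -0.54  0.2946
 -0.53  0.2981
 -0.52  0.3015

σ√T = 0.18·√1 = 0.1800
d₁ = [ln(220/210) + (0.068 + 0.18²/2)·1] / 0.1800 = [0.0465 + 0.0842] / 0.1800 = 0.7262 → 0.73
d₂ = d₁ − σ√T = 0.7262 − 0.1800 = 0.5462 → 0.55
e^(−rT) = e^(−0.068·1) = 0.9343
P = 210·0.9343·N(-0.55) − 220·N(-0.73) = 210·0.9343·0.2912 − 220·0.2327 = 57.1343 − 51.1940 = 5.9403

€5.94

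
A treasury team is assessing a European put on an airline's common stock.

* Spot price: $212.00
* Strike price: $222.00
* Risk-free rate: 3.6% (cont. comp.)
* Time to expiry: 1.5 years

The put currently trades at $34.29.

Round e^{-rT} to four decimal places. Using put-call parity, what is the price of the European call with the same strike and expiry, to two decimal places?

e^(−rT) = e^(−0.036·1.5) = 0.9474
Put-call parity: C − P = S − K·e^(−rT) = 212 − 222·0.9474 = 212 − 210.3228 = 1.6772
C = P + (C − P) = 34.29 + (1.6772) = 35.9672

$35.97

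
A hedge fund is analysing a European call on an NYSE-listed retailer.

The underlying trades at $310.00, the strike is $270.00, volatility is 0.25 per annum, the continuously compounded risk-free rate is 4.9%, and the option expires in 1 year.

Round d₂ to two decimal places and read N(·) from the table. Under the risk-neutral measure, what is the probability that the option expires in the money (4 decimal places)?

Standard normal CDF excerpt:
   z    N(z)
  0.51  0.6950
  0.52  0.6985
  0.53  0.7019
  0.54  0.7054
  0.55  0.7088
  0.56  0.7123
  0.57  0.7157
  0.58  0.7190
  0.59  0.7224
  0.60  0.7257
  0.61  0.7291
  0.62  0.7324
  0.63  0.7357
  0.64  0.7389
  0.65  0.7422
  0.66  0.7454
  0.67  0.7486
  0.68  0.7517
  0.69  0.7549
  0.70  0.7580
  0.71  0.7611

0.7324

σ√T = 0.25 × 1.0000 = 0.2500
d₁ = [ln(310/270) + (0.049 + 0.25²/2)·1] / 0.2500 = [0.1382 + 0.0803] / 0.2500 = 0.8736 ⇒ 0.87
d₂ = d₁ − σ√T = 0.8736 − 0.2500 = 0.6236 ⇒ 0.62
Pr(exercise) under Q = N(d₂) = 0.7324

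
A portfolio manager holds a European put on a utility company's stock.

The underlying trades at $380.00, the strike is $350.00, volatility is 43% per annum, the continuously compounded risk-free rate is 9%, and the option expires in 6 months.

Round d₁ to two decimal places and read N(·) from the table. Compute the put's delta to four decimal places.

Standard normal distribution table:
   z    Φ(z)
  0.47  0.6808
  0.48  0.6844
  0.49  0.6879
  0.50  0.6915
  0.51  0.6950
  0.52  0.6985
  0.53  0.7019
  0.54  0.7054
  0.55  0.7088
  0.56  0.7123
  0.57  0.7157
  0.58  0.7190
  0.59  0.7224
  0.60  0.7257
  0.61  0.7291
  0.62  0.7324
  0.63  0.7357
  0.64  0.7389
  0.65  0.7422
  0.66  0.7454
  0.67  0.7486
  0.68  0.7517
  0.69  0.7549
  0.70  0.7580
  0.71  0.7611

T = 0.5;  σ√T = 0.3041
d₁ = [ln(380/350) + (0.09 + ½·0.43²)·0.5] / (σ√T) = (0.0822 + 0.0912) / 0.3041 = 0.5705 ≈ 0.57
N(d₁) = N(0.57) = 0.7157
Δ_put = N(d₁) − 1 = 0.7157 − 1 = -0.2843

-0.2843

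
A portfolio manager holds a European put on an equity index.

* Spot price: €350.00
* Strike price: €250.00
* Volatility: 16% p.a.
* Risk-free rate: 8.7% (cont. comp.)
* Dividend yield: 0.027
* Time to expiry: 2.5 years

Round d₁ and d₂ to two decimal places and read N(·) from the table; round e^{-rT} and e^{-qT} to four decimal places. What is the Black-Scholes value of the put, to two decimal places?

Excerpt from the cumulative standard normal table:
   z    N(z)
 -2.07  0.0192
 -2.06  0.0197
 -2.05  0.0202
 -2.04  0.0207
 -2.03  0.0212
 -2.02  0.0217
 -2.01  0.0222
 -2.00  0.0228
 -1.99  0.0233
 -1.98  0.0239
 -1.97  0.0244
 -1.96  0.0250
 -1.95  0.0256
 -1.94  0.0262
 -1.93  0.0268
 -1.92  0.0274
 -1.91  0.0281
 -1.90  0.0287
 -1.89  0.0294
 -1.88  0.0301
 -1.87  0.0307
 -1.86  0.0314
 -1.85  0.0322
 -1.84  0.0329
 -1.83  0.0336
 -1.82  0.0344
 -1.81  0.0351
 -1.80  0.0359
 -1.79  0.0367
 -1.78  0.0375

€0.61

σ√T = 0.16·√2.5 = 0.2530
d₁ = [ln(350/250) + (0.087 − 0.027 + 0.16²/2)·2.5] / 0.2530 = [0.3365 + 0.1820] / 0.2530 = 2.0494 which rounds to 2.05
d₂ = d₁ − σ√T = 2.0494 − 0.2530 = 1.7965 which rounds to 1.80
exp(−qT) = exp(−0.027·2.5) = 0.9347;  exp(−rT) = exp(−0.087·2.5) = 0.8045
N(−d₂) = N(-1.80) = 0.0359;  N(−d₁) = N(-2.05) = 0.0202
P = 250·0.8045·0.0359 − 350·0.9347·0.0202 = 7.2204 − 6.6083 = 0.6121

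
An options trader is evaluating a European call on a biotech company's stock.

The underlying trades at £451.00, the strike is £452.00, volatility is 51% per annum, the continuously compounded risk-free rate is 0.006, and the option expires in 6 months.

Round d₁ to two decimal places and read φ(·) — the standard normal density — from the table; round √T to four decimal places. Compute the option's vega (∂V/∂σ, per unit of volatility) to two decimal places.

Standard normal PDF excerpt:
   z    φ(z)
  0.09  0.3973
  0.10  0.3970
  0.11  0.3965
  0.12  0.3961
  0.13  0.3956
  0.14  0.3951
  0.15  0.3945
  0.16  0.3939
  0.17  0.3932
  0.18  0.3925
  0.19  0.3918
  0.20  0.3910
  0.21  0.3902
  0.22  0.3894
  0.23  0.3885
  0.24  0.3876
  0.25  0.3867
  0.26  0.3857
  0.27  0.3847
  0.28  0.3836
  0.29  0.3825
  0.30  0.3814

σ√T = 0.51 × 0.7071 = 0.3606
ln(S/K) + (r + σ²/2)T = ln(451/452) + (0.006 + 0.51²/2)·0.5 = -0.0022 + 0.0680 = 0.0658
d₁ = 0.0658 / 0.3606 = 0.1825 ≈ 0.18
√T = √0.5 = 0.7071
φ(d₁) = φ(0.18) = 0.3925
vega = S·φ(d₁)·√T = 451·0.3925·0.7071 = 125.1691

125.17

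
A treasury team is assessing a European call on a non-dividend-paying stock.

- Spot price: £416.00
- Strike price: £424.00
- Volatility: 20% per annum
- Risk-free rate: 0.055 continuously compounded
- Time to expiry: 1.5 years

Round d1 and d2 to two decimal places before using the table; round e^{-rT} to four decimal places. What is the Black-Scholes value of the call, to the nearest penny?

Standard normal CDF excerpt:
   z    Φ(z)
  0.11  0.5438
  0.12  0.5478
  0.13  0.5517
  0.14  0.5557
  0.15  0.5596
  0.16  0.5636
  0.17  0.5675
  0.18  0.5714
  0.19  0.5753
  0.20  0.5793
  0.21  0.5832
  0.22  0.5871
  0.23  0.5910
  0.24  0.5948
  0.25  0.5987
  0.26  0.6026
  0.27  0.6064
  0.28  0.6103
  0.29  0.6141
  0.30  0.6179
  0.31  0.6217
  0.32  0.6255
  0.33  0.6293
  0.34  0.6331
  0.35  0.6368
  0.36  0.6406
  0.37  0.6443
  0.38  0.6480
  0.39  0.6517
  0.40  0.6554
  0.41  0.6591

σ√T = 0.2 × 1.2247 = 0.2449
ln(S/K) + (r + σ²/2)T = ln(416/424) + (0.055 + 0.2²/2)·1.5 = -0.0190 + 0.1125 = 0.0935
d₁ = 0.0935 / 0.2449 = 0.3815 ≈ 0.38
d₂ = d₁ − σ√T = 0.3815 − 0.2449 = 0.1366 ≈ 0.14
e^(−rT) = e^(−0.055·1.5) = 0.9208
C = 416·N(0.38) − 424·0.9208·N(0.14) = 416·0.6480 − 424·0.9208·0.5557 = 269.5680 − 216.9559 = 52.6121

£52.61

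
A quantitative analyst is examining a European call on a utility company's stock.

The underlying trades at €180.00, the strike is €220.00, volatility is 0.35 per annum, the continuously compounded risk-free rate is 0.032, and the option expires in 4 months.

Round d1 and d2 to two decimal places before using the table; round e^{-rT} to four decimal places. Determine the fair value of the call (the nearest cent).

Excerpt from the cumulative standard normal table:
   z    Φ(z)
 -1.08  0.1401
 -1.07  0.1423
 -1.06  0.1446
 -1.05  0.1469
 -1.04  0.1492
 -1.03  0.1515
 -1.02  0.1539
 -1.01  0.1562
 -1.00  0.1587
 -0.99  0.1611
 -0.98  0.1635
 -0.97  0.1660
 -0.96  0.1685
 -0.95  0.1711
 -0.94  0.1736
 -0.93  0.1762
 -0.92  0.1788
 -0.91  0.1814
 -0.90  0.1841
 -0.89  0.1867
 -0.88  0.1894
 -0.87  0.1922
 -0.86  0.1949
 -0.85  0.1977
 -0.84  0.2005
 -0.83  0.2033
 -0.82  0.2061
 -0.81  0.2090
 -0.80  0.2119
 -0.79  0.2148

€3.61

T = 0.3333;  σ√T = 0.2021
ln(S/K) + (r + σ²/2)T = ln(180/220) + (0.032 + 0.35²/2)·0.3333 = -0.2007 + 0.0311 = -0.1696
d₁ = -0.1696 / 0.2021 = -0.8392 ⇒ -0.84
d₂ = d₁ − σ√T = -0.8392 − 0.2021 = -1.0413 ⇒ -1.04
e^(−rT) = e^(−0.032·0.3333) = 0.9894
N(d₁) = N(-0.84) = 0.2005;  N(d₂) = N(-1.04) = 0.1492
C = 180·0.2005 − 220·0.9894·0.1492 = 36.0900 − 32.4761 = 3.6139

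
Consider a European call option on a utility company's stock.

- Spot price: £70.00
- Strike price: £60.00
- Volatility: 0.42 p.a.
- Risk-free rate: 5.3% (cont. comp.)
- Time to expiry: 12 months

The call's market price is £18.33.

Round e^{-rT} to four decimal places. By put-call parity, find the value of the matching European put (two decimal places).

£5.23

exp(−rT) = exp(−0.053·1) = 0.9484
Put-call parity: C − P = S − K·e^(−rT) = 70 − 60·0.9484 = 70 − 56.9040 = 13.0960
P = C − (C − P) = 18.33 − (13.0960) = 5.2340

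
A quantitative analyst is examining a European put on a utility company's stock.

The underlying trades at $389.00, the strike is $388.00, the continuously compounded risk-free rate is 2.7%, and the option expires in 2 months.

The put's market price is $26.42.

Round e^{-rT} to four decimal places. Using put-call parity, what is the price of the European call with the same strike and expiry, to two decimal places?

exp(−rT) = exp(−0.027·0.1667) = 0.9955
Put-call parity: C − P = S − K·e^(−rT) = 389 − 388·0.9955 = 389 − 386.2540 = 2.7460
C = P + (C − P) = 26.42 + (2.7460) = 29.1660

$29.17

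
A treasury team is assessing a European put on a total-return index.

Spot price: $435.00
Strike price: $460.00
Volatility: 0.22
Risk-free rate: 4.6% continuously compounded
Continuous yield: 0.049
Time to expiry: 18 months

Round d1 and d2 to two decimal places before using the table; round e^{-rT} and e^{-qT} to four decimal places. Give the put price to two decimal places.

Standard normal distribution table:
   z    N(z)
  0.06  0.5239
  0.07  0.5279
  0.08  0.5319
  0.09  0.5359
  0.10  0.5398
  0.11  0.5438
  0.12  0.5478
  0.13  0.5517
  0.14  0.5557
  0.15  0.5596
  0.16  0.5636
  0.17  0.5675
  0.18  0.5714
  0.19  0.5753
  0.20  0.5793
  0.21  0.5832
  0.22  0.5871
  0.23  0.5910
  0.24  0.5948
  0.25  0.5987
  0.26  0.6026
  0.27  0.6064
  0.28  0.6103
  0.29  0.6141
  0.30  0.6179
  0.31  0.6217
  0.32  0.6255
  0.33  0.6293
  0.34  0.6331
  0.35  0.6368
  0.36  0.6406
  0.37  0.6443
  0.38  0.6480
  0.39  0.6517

$58.43

σ√T = 0.22 × 1.2247 = 0.2694
d₁ = [ln(435/460) + (0.046 − 0.049 + 0.22²/2)·1.5] / 0.2694 = [-0.0559 + 0.0318] / 0.2694 = -0.0894 → -0.09
d₂ = d₁ − σ√T = -0.0894 − 0.2694 = -0.3588 → -0.36
e^(−qT) = e^(−0.049·1.5) = 0.9291;  e^(−rT) = e^(−0.046·1.5) = 0.9333
P = 460·0.9333·N(0.36) − 435·0.9291·N(0.09) = 460·0.9333·0.6406 − 435·0.9291·0.5359 = 275.0211 − 216.5885 = 58.4326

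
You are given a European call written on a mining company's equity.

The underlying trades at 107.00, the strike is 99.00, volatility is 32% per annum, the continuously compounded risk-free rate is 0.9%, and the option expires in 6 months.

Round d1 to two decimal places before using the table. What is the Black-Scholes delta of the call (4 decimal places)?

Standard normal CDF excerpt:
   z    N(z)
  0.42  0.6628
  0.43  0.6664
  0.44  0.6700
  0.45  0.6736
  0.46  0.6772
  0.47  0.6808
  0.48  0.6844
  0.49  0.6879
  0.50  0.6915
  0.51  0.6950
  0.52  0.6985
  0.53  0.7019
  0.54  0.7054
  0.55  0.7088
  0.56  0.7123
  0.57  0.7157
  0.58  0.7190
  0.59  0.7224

0.6844

σ√T = 0.32·√0.5 = 0.2263
d₁ = [ln(107/99) + (0.009 + 0.32²/2)·0.5] / 0.2263 = [0.0777 + 0.0301] / 0.2263 = 0.4765 ⇒ 0.48
N(d₁) = N(0.48) = 0.6844
Δ_call = N(d₁) = 0.6844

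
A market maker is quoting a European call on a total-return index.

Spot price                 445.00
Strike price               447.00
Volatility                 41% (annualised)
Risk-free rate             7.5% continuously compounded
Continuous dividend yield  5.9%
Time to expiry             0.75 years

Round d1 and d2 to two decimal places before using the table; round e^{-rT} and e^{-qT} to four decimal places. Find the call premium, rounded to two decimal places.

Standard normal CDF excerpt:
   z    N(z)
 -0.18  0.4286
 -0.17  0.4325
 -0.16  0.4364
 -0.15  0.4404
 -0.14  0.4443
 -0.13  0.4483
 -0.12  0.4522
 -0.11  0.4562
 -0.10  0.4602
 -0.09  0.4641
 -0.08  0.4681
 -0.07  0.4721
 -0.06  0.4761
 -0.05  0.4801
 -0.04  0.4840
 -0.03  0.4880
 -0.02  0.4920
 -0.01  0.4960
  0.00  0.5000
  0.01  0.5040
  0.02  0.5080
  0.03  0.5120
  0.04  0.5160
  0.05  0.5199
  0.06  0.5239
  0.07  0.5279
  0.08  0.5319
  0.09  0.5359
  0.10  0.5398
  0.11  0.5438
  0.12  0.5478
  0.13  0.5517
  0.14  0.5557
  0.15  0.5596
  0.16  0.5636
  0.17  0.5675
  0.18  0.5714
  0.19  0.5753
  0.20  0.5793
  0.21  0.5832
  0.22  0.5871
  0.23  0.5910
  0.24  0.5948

T = 0.75;  σ√T = 0.3551
d₁ = [ln(445/447) + (0.075 − 0.059 + 0.41²/2)·0.75] / 0.3551 = [-0.0045 + 0.0750] / 0.3551 = 0.1987 ⇒ 0.20
d₂ = d₁ − σ√T = 0.1987 − 0.3551 = -0.1564 ⇒ -0.16
exp(−qT) = exp(−0.059·0.75) = 0.9567;  exp(−rT) = exp(−0.075·0.75) = 0.9453
N(d₁) = N(0.20) = 0.5793;  N(d₂) = N(-0.16) = 0.4364
C = 445·0.9567·0.5793 − 447·0.9453·0.4364 = 246.6263 − 184.4004 = 62.2258

62.23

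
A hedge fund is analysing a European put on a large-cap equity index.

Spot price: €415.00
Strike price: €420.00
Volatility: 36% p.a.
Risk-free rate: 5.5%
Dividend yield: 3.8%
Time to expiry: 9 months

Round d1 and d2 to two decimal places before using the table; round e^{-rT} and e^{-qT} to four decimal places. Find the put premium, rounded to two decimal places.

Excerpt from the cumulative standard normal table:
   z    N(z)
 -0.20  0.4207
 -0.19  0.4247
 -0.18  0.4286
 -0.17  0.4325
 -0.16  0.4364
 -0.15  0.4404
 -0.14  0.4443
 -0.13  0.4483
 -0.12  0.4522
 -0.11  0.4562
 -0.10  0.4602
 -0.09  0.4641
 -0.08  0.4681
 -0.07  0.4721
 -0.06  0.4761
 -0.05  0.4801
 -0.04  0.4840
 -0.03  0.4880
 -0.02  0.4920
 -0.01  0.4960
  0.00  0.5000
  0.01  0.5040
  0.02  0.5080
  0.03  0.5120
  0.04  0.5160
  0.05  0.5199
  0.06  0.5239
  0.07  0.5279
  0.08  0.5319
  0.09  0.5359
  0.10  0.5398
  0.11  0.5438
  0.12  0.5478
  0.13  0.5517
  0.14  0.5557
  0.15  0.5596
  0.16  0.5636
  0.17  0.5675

€49.52

σ√T = 0.36 × 0.8660 = 0.3118
d₁ = [ln(415/420) + (0.055 − 0.038 + 0.36²/2)·0.75] / 0.3118 = [-0.0120 + 0.0614] / 0.3118 = 0.1584 ≈ 0.16
d₂ = d₁ − σ√T = 0.1584 − 0.3118 = -0.1534 ≈ -0.15
e^(−qT) = e^(−0.038·0.75) = 0.9719;  e^(−rT) = e^(−0.055·0.75) = 0.9596
P = 420·0.9596·N(0.15) − 415·0.9719·N(-0.16) = 420·0.9596·0.5596 − 415·0.9719·0.4364 = 225.5367 − 176.0169 = 49.5198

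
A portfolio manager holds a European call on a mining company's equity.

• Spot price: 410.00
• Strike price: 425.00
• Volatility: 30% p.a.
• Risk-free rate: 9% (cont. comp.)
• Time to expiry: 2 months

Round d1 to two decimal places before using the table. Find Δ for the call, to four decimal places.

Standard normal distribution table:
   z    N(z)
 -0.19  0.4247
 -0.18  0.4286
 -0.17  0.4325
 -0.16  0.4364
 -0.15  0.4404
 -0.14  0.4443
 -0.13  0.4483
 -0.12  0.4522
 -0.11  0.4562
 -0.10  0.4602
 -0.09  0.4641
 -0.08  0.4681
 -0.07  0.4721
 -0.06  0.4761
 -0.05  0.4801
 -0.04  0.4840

T = 0.1667;  σ√T = 0.1225
d₁ = [ln(410/425) + (0.09 + 0.3²/2)·0.1667] / 0.1225 = [-0.0359 + 0.0225] / 0.1225 = -0.1097 which rounds to -0.11
N(d₁) = N(-0.11) = 0.4562
Δ_call = N(d₁) = 0.4562

0.4562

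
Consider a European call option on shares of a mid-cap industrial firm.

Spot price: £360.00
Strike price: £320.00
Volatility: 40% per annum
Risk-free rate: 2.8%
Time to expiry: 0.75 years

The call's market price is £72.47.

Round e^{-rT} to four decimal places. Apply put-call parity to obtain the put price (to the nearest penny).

£25.81

e^(−rT) = e^(−0.028·0.75) = 0.9792
Put-call parity: C − P = S − K·e^(−rT) = 360 − 320·0.9792 = 360 − 313.3440 = 46.6560
P = C − (C − P) = 72.47 − (46.6560) = 25.8140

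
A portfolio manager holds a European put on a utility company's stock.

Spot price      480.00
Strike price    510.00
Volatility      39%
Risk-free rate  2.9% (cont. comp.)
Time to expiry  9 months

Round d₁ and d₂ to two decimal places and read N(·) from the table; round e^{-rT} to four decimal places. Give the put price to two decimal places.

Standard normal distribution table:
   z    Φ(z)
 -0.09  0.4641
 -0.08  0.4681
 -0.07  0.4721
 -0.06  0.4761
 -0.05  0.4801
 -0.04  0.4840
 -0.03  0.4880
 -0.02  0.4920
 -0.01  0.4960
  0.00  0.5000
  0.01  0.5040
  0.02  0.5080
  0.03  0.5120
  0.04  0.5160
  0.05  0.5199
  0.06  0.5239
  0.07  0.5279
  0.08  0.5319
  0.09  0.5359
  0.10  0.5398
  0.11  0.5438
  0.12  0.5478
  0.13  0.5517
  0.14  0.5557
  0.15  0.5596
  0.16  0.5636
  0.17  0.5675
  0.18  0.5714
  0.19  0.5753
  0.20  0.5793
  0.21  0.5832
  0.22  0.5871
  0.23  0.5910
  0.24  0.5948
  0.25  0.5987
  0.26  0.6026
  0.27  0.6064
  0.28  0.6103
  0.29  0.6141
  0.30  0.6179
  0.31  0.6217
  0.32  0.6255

T = 0.75;  σ√T = 0.3377
d₁ = [ln(480/510) + (0.029 + 0.39²/2)·0.75] / 0.3377 = [-0.0606 + 0.0788] / 0.3377 = 0.0538 which rounds to 0.05
d₂ = d₁ − σ√T = 0.0538 − 0.3377 = -0.2840 which rounds to -0.28
e^(−rT) = e^(−0.029·0.75) = 0.9785
N(−d₂) = N(0.28) = 0.6103;  N(−d₁) = N(-0.05) = 0.4801
P = 510·0.9785·0.6103 − 480·0.4801 = 304.5611 − 230.4480 = 74.1131

74.11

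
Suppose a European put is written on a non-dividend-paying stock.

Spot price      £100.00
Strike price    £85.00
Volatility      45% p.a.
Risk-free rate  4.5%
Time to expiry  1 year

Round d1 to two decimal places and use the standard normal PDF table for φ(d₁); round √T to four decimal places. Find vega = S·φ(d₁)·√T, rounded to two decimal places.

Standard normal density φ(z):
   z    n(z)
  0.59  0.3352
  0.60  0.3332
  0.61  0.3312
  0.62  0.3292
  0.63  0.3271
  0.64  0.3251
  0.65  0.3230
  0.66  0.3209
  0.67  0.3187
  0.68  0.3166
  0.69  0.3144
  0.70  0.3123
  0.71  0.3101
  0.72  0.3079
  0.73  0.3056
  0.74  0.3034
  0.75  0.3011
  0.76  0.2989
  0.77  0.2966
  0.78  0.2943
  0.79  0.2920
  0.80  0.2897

σ√T = 0.45 × 1.0000 = 0.4500
d₁ = [ln(100/85) + (0.045 + ½·0.45²)·1] / (σ√T) = (0.1625 + 0.1462) / 0.4500 = 0.6862 → 0.69
√T = √1 = 1.0000
φ(d₁) = φ(0.69) = 0.3144
vega = S·φ(d₁)·√T = 100·0.3144·1.0000 = 31.4400
(Call and put vega coincide under Black-Scholes.)

31.44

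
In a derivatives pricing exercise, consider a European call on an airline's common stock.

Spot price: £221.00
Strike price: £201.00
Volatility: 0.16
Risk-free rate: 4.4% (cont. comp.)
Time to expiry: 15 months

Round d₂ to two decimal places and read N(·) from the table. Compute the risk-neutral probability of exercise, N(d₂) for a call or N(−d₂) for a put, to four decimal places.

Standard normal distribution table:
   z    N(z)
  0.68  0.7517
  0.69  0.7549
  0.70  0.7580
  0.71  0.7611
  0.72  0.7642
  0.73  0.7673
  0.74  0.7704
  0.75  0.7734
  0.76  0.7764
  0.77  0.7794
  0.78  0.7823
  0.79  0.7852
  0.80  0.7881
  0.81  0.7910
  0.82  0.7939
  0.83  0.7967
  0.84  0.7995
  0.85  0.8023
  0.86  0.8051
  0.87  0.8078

σ√T = 0.16·√1.25 = 0.1789
d₁ = [ln(221/201) + (0.044 + 0.16²/2)·1.25] / 0.1789 = [0.0949 + 0.0710] / 0.1789 = 0.9272 ≈ 0.93
d₂ = d₁ − σ√T = 0.9272 − 0.1789 = 0.7483 ≈ 0.75
Risk-neutral Pr[S_T > K] = N(d₂) = N(0.75) = 0.7734

0.7734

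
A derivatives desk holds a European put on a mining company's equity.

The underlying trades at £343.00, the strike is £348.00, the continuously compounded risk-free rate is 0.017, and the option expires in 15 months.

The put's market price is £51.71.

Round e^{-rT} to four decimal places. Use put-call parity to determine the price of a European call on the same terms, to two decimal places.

£54.02

e^(−rT) = e^(−0.017·1.25) = 0.9790
Put-call parity: C − P = S − K·e^(−rT) = 343 − 348·0.9790 = 343 − 340.6920 = 2.3080
C = P + (C − P) = 51.71 + (2.3080) = 54.0180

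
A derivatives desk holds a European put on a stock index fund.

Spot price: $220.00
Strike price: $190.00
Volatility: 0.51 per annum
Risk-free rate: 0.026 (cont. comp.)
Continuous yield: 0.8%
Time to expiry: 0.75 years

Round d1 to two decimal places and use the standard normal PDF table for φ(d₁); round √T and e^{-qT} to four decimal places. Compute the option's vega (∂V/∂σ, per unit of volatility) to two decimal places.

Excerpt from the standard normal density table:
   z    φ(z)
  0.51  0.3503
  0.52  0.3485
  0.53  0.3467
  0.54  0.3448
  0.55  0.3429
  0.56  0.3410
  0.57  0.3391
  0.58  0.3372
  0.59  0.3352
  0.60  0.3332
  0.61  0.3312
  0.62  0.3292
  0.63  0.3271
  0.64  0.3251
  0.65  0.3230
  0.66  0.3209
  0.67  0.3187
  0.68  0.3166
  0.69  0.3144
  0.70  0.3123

σ√T = 0.51·√0.75 = 0.4417
d₁ = [ln(220/190) + (0.026 − 0.008 + 0.51²/2)·0.75] / 0.4417 = [0.1466 + 0.1110] / 0.4417 = 0.5833 → 0.58
√T = √0.75 = 0.8660
φ(d₁) = φ(0.58) = 0.3372
exp(−qT) = exp(−0.008·0.75) = 0.9940
vega = S·exp(−qT)·φ(d₁)·√T = 220·0.9940·0.3372·0.8660 = 63.8579

63.86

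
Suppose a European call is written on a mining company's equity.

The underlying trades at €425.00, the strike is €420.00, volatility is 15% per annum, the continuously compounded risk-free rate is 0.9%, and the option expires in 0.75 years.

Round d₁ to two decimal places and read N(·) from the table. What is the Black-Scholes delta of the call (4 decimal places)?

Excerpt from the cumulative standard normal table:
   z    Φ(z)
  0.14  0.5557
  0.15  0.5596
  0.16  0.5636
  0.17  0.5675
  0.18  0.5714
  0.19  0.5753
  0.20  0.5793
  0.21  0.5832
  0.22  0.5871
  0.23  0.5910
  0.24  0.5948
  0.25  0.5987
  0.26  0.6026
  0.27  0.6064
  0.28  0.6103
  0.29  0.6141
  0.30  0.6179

T = 0.75;  σ√T = 0.1299
d₁ = [ln(425/420) + (0.009 + 0.15²/2)·0.75] / 0.1299 = [0.0118 + 0.0152] / 0.1299 = 0.2080 which rounds to 0.21
N(d₁) = N(0.21) = 0.5832
Δ_call = N(d₁) = 0.5832

0.5832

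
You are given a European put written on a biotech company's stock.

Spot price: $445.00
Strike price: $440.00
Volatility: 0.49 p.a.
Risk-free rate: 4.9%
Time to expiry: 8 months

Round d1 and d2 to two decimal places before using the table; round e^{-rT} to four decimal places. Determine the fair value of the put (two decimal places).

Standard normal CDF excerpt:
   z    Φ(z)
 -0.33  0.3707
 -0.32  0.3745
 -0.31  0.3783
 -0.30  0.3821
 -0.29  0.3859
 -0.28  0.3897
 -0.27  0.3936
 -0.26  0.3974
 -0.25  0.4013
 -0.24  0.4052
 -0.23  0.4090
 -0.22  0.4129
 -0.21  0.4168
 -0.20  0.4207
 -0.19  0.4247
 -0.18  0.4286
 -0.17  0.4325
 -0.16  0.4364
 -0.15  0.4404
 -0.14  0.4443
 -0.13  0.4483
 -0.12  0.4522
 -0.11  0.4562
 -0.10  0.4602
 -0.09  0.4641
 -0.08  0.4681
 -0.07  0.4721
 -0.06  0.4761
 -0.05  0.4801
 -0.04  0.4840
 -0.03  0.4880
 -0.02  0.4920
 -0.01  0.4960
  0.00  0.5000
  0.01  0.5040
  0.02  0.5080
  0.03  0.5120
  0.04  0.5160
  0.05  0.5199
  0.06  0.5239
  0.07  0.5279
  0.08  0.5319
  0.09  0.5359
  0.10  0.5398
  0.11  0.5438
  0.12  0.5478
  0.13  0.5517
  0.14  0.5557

σ√T = 0.49 × 0.8165 = 0.4001
d₁ = [ln(445/440) + (0.049 + 0.49²/2)·0.6667] / 0.4001 = [0.0113 + 0.1127] / 0.4001 = 0.3099 which rounds to 0.31
d₂ = d₁ − σ√T = 0.3099 − 0.4001 = -0.0901 which rounds to -0.09
e^(−rT) = e^(−0.049·0.6667) = 0.9679
N(−d₂) = N(0.09) = 0.5359;  N(−d₁) = N(-0.31) = 0.3783
P = 440·0.9679·0.5359 − 445·0.3783 = 228.2269 − 168.3435 = 59.8834

$59.88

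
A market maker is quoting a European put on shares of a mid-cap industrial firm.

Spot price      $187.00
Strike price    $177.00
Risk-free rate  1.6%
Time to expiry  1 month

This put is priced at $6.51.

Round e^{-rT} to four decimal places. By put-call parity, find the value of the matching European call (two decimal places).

exp(−rT) = exp(−0.016·0.08333) = 0.9987
Put-call parity: C − P = S − K·e^(−rT) = 187 − 177·0.9987 = 187 − 176.7699 = 10.2301
C = P + (C − P) = 6.51 + (10.2301) = 16.7401

$16.74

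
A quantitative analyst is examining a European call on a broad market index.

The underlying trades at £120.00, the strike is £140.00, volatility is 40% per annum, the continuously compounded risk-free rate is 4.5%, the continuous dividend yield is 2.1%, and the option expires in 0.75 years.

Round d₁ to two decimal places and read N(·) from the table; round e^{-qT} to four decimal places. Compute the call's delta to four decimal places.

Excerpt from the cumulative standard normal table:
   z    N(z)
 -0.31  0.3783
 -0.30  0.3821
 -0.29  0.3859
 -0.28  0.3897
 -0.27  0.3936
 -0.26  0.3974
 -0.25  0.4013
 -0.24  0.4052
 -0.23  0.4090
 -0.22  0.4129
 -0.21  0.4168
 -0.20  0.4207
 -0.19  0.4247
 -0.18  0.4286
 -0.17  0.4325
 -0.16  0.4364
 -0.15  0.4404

0.4065

σ√T = 0.4·√0.75 = 0.3464
ln(S/K) + (r − q + σ²/2)T = ln(120/140) + (0.045 − 0.021 + 0.4²/2)·0.75 = -0.1542 + 0.0780 = -0.0762
d₁ = -0.0762 / 0.3464 = -0.2198 → -0.22
N(d₁) = N(-0.22) = 0.4129
Δ_call = e^(−qT)·N(d₁) = 0.9844·0.4129 = 0.4065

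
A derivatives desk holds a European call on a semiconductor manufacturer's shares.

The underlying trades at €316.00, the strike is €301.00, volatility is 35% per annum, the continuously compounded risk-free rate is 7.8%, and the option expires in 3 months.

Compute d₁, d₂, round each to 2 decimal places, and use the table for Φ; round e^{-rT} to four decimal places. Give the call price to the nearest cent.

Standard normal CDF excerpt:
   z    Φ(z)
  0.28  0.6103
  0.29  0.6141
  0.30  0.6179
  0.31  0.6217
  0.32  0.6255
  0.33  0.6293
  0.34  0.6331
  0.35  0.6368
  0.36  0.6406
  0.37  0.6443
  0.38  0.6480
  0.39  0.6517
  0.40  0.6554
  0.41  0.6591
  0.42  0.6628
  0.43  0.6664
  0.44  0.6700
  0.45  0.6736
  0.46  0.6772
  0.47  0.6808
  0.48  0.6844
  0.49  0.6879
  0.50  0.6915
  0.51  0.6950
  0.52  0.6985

€33.87

σ√T = 0.35 × 0.5000 = 0.1750
ln(S/K) + (r + σ²/2)T = ln(316/301) + (0.078 + 0.35²/2)·0.25 = 0.0486 + 0.0348 = 0.0834
d₁ = 0.0834 / 0.1750 = 0.4768 ≈ 0.48
d₂ = d₁ − σ√T = 0.4768 − 0.1750 = 0.3018 ≈ 0.30
exp(−rT) = exp(−0.078·0.25) = 0.9807
C = 316·N(0.48) − 301·0.9807·N(0.30) = 316·0.6844 − 301·0.9807·0.6179 = 216.2704 − 182.3983 = 33.8721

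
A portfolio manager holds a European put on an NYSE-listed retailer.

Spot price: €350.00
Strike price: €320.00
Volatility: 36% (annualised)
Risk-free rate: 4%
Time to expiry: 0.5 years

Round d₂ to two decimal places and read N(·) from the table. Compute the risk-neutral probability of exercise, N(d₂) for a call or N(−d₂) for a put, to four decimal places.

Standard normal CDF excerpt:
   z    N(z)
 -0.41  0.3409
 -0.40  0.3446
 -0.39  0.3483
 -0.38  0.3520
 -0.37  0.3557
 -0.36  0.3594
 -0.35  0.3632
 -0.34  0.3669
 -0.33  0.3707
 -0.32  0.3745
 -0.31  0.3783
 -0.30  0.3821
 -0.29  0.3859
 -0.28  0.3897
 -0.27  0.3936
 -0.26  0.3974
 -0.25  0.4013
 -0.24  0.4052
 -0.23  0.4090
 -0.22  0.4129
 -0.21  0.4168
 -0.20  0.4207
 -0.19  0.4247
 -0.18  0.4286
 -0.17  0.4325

0.3821

T = 0.5;  σ√T = 0.2546
d₁ = [ln(350/320) + (0.04 + 0.36²/2)·0.5] / 0.2546 = [0.0896 + 0.0524] / 0.2546 = 0.5579 ⇒ 0.56
d₂ = d₁ − σ√T = 0.5579 − 0.2546 = 0.3033 ⇒ 0.30
Risk-neutral Pr[S_T < K] = N(−d₂) = N(-0.30) = 0.3821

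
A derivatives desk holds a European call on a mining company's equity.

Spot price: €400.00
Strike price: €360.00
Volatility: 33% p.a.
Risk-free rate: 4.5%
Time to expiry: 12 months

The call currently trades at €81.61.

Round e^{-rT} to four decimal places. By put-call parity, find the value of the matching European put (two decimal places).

€25.77

exp(−rT) = exp(−0.045·1) = 0.9560
Put-call parity: C − P = S − K·e^(−rT) = 400 − 360·0.9560 = 400 − 344.1600 = 55.8400
P = C − (C − P) = 81.61 − (55.8400) = 25.7700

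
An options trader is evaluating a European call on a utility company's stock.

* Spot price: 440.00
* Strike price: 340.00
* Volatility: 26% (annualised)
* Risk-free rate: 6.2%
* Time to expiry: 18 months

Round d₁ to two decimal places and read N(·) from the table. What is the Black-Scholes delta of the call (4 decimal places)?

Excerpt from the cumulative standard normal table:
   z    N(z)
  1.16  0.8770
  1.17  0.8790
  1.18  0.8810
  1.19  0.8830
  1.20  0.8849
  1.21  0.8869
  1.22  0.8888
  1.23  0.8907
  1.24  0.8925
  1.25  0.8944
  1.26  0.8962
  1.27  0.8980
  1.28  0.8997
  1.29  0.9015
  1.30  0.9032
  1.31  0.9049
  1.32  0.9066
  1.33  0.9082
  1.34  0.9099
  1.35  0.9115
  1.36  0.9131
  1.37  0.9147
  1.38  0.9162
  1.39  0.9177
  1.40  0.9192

σ√T = 0.26·√1.5 = 0.3184
ln(S/K) + (r + σ²/2)T = ln(440/340) + (0.062 + 0.26²/2)·1.5 = 0.2578 + 0.1437 = 0.4015
d₁ = 0.4015 / 0.3184 = 1.2610 ≈ 1.26
N(d₁) = N(1.26) = 0.8962
Δ_call = N(d₁) = 0.8962

0.8962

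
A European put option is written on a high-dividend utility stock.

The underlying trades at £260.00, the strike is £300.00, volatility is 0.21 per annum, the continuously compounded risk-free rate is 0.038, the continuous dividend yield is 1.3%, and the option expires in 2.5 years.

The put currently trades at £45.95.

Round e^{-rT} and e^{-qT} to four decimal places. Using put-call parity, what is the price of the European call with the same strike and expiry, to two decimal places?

e^(−qT) = e^(−0.013·2.5) = 0.9680;  e^(−rT) = e^(−0.038·2.5) = 0.9094
Put-call parity: C − P = S·e^(−qT) − K·e^(−rT) = 260·0.9680 − 300·0.9094 = 251.6800 − 272.8200 = -21.1400
C = P + (C − P) = 45.95 + (-21.1400) = 24.8100

£24.81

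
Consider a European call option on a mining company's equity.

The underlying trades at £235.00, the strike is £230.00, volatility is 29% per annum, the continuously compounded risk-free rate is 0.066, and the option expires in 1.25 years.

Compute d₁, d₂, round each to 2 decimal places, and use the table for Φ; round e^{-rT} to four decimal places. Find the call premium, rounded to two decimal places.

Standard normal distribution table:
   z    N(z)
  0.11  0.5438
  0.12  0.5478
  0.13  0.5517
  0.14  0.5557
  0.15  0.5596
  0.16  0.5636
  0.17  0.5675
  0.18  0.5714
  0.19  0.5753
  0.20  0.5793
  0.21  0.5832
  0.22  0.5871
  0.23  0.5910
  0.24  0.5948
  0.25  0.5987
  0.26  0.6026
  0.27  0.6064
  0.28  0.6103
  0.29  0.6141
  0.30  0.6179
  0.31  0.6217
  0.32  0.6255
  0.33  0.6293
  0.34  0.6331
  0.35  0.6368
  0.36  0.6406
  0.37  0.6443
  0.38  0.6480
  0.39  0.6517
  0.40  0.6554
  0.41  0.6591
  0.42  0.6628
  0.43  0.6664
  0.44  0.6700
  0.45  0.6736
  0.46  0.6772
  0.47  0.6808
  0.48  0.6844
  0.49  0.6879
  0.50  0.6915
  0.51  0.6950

T = 1.25;  σ√T = 0.3242
d₁ = [ln(235/230) + (0.066 + 0.29²/2)·1.25] / 0.3242 = [0.0215 + 0.1351] / 0.3242 = 0.4829 → 0.48
d₂ = d₁ − σ√T = 0.4829 − 0.3242 = 0.1587 → 0.16
exp(−rT) = exp(−0.066·1.25) = 0.9208
N(d₁) = N(0.48) = 0.6844;  N(d₂) = N(0.16) = 0.5636
C = 235·0.6844 − 230·0.9208·0.5636 = 160.8340 − 119.3615 = 41.4725

£41.47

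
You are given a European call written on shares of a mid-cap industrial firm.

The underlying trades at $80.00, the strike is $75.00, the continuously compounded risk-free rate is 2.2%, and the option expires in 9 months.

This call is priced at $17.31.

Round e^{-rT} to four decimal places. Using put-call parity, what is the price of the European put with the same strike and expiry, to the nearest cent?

$11.08

exp(−rT) = exp(−0.022·0.75) = 0.9836
Put-call parity: C − P = S − K·e^(−rT) = 80 − 75·0.9836 = 80 − 73.7700 = 6.2300
P = C − (C − P) = 17.31 − (6.2300) = 11.0800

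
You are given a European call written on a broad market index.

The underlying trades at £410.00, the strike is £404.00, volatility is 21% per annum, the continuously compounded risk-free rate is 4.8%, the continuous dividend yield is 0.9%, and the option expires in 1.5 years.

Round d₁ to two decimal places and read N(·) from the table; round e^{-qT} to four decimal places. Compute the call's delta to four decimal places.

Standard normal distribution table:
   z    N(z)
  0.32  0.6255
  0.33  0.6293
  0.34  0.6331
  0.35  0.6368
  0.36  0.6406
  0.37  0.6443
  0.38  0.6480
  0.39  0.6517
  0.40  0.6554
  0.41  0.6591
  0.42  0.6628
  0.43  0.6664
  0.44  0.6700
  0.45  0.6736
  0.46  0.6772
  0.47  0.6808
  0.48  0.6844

σ√T = 0.21·√1.5 = 0.2572
d₁ = [ln(410/404) + (0.048 − 0.009 + 0.21²/2)·1.5] / 0.2572 = [0.0147 + 0.0916] / 0.2572 = 0.4134 → 0.41
N(d₁) = N(0.41) = 0.6591
Δ_call = exp(−qT)·N(d₁) = 0.9866·0.6591 = 0.6503

0.6503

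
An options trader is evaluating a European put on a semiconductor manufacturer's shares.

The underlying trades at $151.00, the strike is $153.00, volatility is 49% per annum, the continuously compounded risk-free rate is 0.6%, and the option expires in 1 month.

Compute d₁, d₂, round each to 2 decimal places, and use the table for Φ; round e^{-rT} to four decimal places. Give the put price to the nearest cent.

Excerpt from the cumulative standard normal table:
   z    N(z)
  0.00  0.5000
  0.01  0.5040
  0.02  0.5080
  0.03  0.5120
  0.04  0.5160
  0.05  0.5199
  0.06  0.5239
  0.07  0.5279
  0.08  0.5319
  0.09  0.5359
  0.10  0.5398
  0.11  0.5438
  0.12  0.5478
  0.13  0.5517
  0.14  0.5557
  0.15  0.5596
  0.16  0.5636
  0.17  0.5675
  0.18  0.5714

σ√T = 0.49·√0.08333 = 0.1415
d₁ = [ln(151/153) + (0.006 + ½·0.49²)·0.08333] / (σ√T) = (-0.0132 + 0.0105) / 0.1415 = -0.0188 which rounds to -0.02
d₂ = -0.0188 − 0.1415 = -0.1602 which rounds to -0.16
exp(−rT) = exp(−0.006·0.08333) = 0.9995
P = 153·0.9995·N(0.16) − 151·N(0.02) = 153·0.9995·0.5636 − 151·0.5080 = 86.1877 − 76.7080 = 9.4797

$9.48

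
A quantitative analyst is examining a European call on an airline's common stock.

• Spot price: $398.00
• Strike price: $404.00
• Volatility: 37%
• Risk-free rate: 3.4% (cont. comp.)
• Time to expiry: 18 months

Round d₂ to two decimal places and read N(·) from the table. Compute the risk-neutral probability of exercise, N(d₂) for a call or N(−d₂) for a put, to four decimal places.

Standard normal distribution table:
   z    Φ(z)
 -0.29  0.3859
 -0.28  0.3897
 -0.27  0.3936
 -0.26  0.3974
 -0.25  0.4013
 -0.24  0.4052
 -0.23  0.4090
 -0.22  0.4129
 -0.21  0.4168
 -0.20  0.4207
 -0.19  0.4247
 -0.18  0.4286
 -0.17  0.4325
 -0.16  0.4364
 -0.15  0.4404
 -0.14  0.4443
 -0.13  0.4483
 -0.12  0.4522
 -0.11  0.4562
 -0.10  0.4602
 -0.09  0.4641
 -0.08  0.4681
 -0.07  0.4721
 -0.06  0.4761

0.4404

σ√T = 0.37 × 1.2247 = 0.4532
d₁ = [ln(398/404) + (0.034 + 0.37²/2)·1.5] / 0.4532 = [-0.0150 + 0.1537] / 0.4532 = 0.3061 which rounds to 0.31
d₂ = d₁ − σ√T = 0.3061 − 0.4532 = -0.1471 which rounds to -0.15
Pr(exercise) under Q = N(d₂) = 0.4404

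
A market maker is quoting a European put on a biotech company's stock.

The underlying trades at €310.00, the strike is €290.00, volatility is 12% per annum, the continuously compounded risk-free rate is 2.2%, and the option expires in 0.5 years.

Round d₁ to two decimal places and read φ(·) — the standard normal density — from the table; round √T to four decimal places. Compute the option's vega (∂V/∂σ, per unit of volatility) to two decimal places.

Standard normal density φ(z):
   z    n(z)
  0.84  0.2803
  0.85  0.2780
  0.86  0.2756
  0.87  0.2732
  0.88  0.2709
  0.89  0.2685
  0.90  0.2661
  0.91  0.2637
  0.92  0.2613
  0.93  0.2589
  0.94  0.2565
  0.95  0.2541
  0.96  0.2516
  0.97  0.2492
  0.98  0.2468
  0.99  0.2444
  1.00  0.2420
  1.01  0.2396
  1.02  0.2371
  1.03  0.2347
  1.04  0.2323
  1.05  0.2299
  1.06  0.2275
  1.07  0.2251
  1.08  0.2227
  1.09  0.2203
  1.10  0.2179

T = 0.5;  σ√T = 0.0849
ln(S/K) + (r + σ²/2)T = ln(310/290) + (0.022 + 0.12²/2)·0.5 = 0.0667 + 0.0146 = 0.0813
d₁ = 0.0813 / 0.0849 = 0.9580 which rounds to 0.96
√T = √0.5 = 0.7071
φ(d₁) = φ(0.96) = 0.2516
vega = S·φ(d₁)·√T = 310·0.2516·0.7071 = 55.1510

55.15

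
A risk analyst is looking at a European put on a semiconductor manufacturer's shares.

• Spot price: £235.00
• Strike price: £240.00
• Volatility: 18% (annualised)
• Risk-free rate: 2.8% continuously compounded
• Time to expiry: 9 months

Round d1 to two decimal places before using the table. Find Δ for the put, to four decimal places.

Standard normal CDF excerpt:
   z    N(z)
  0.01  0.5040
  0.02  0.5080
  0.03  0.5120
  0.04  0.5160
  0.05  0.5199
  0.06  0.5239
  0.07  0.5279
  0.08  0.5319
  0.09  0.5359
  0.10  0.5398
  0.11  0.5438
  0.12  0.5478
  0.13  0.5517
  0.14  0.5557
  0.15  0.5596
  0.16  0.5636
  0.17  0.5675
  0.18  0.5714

σ√T = 0.18·√0.75 = 0.1559
d₁ = [ln(235/240) + (0.028 + 0.18²/2)·0.75] / 0.1559 = [-0.0211 + 0.0331] / 0.1559 = 0.0776 → 0.08
N(d₁) = N(0.08) = 0.5319
Δ_put = N(d₁) − 1 = 0.5319 − 1 = -0.4681

-0.4681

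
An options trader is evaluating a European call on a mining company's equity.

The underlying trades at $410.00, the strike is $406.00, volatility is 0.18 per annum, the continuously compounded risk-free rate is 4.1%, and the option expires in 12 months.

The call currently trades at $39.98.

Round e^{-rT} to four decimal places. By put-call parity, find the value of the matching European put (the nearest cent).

$19.66

exp(−rT) = exp(−0.041·1) = 0.9598
Put-call parity: C − P = S − K·e^(−rT) = 410 − 406·0.9598 = 410 − 389.6788 = 20.3212
P = C − (C − P) = 39.98 − (20.3212) = 19.6588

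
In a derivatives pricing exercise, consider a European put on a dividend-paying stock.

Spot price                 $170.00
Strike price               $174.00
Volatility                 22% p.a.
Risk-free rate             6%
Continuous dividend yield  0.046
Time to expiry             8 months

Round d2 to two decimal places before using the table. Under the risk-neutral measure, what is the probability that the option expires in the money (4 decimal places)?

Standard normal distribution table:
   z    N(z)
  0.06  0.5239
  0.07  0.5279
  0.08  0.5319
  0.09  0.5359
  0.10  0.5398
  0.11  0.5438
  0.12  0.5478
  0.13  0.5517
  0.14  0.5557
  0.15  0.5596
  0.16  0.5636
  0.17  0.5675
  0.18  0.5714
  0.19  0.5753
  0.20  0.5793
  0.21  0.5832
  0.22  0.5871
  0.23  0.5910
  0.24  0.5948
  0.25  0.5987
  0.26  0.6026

T = 0.6667;  σ√T = 0.1796
ln(S/K) + (r − q + σ²/2)T = ln(170/174) + (0.06 − 0.046 + 0.22²/2)·0.6667 = -0.0233 + 0.0255 = 0.0022
d₁ = 0.0022 / 0.1796 = 0.0123 ⇒ 0.01
d₂ = d₁ − σ√T = 0.0123 − 0.1796 = -0.1673 ⇒ -0.17
Pr(exercise) under Q = N(−d₂) = N(0.17) = 0.5675

0.5675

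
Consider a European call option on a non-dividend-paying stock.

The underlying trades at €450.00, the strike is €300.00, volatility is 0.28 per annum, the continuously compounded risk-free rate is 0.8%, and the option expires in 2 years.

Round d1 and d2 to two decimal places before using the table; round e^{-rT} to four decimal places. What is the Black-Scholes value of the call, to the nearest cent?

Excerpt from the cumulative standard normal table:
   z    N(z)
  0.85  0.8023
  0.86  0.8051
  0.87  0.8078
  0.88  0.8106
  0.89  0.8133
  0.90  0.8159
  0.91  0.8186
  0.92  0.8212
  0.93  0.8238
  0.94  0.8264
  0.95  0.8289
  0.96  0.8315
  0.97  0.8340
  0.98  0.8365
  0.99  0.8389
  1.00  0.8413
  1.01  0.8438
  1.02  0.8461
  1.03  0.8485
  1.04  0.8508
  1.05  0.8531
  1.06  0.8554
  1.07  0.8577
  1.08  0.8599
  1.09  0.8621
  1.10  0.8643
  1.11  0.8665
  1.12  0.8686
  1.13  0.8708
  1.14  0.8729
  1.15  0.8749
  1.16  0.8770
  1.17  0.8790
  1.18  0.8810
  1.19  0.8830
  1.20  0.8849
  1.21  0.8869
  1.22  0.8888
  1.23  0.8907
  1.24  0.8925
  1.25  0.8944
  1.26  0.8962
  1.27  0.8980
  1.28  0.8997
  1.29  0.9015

€164.80

T = 2;  σ√T = 0.3960
d₁ = [ln(450/300) + (0.008 + 0.28²/2)·2] / 0.3960 = [0.4055 + 0.0944] / 0.3960 = 1.2624 which rounds to 1.26
d₂ = d₁ − σ√T = 1.2624 − 0.3960 = 0.8664 which rounds to 0.87
e^(−rT) = e^(−0.008·2) = 0.9841
N(d₁) = N(1.26) = 0.8962;  N(d₂) = N(0.87) = 0.8078
C = 450·0.8962 − 300·0.9841·0.8078 = 403.2900 − 238.4868 = 164.8032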